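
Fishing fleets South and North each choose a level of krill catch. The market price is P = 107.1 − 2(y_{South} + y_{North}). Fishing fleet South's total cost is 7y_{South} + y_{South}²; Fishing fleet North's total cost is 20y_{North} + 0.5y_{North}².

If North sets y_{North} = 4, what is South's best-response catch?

Fishing fleet South's profit: π = y_{South}(107.1 − 2(y_{South} + y_{North})) − 7y_{South} − y_{South}².
∂π/∂y_{South} = 100.1 − 6y_{South} − 2y_{North} = 0, so y_{South} = 1001/60 − (1/3)y_{North}.
At y_{North} = 4: y_{South} = 1001/60 − (1/3)·4 = 15.35.

15.35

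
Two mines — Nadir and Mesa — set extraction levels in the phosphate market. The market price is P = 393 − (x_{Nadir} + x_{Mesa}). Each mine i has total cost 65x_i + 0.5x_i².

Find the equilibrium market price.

Mine Nadir's profit: π = x_{Nadir}(393 − (x_{Nadir} + x_{Mesa})) − 65x_{Nadir} − 0.5x_{Nadir}².
∂π/∂x_{Nadir} = 328 − 3x_{Nadir} − x_{Mesa} = 0, so x_{Nadir} = 328/3 − (1/3)x_{Mesa}.
The game is symmetric, so in equilibrium x_{Mesa} = x_{Nadir}: the reaction function gives (4/3)x_{Nadir} = 328/3, hence x_{Nadir} = 82.
Equilibrium price: P = 393 − 164 = 229.

229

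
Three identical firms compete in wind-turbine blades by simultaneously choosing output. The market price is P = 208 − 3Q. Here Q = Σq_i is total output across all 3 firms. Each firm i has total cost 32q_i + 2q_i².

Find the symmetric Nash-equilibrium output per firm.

11

A representative firm's profit is π_i = q_i(208 − 3Q) − 32q_i − 2q_i², with Q = q_i + Σ_{j≠i} q_j.
First-order condition: 176 − 10q_i − 3Σ_{j≠i} q_j = 0.
In a symmetric equilibrium every firm chooses the same q, so Σ_{j≠i} q_j = 2q. The condition becomes 176 − 16q = 0, giving q = 176/16 = 11.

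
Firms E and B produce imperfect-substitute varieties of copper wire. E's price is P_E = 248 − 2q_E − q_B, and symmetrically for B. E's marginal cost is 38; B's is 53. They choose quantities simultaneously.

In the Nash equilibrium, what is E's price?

Firm E's profit: π = q_E(248 − 2q_E − q_B) − 38q_E.
∂π/∂q_E = 210 − 4q_E − q_B = 0 ⇒ q_E = 52.5 − 0.25q_B.
Similarly q_B = 48.75 − 0.25q_E.
Solving the two reaction functions simultaneously: (1 − (−0.25)(−0.25))q_E = 52.5 − 0.25·48.75, so 0.9375q_E = 40.3125 and q_E = 43.
Then q_B = 48.75 − 0.25·43 = 38.
P_E = 248 − 2·43 − 38 = 124.

124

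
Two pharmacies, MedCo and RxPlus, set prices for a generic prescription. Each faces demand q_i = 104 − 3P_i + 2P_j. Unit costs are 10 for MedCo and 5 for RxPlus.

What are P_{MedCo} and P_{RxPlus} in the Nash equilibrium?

MedCo's profit: π = (P_{MedCo} − 10)(104 − 3P_{MedCo} + 2P_{RxPlus}).
∂π/∂P_{MedCo} = 134 − 6P_{MedCo} + 2P_{RxPlus} = 0 ⇒ P_{MedCo} = 67/3 + (1/3)P_{RxPlus}.
Similarly P_{RxPlus} = 119/6 + (1/3)P_{MedCo}.
Substituting the second reaction function into the first: P_{MedCo} = 67/3 + (1/3)(119/6 + (1/3)P_{MedCo}), which gives (8/9)P_{MedCo} = 521/18 ⇒ P_{MedCo} = 32.5625.
Then P_{RxPlus} = 119/6 + (1/3)·32.5625 = 30.6875.

32.5625, 30.6875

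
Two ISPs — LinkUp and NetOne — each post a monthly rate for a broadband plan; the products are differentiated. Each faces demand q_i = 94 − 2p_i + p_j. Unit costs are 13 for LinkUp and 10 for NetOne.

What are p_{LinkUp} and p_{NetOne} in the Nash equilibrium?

39.6, 38.4

LinkUp's profit: π = (p_{LinkUp} − 13)(94 − 2p_{LinkUp} + p_{NetOne}).
∂π/∂p_{LinkUp} = 120 − 4p_{LinkUp} + p_{NetOne} = 0 ⇒ p_{LinkUp} = 30 + 0.25p_{NetOne}.
Similarly p_{NetOne} = 28.5 + 0.25p_{LinkUp}.
Solving the two reaction functions simultaneously: (1 − (0.25)(0.25))p_{LinkUp} = 30 + 0.25·28.5, so 0.9375p_{LinkUp} = 37.125 and p_{LinkUp} = 39.6.
Then p_{NetOne} = 28.5 + 0.25·39.6 = 38.4.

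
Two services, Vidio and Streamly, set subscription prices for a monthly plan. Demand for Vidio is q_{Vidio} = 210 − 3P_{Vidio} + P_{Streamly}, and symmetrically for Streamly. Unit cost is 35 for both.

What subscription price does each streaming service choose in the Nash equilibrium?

Vidio's profit: π = (P_{Vidio} − 35)(210 − 3P_{Vidio} + P_{Streamly}).
∂π/∂P_{Vidio} = 315 − 6P_{Vidio} + P_{Streamly} = 0 ⇒ P_{Vidio} = 52.5 + (1/6)P_{Streamly}.
Setting P_{Vidio} = P_{Streamly} in the reaction function: P_{Vidio} = 52.5 + (1/6)P_{Vidio}, so P_{Vidio} = 52.5 / (5/6) = 63.

63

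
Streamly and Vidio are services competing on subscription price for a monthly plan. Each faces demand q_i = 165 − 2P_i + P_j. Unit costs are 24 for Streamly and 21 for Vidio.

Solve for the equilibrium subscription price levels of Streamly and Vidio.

70.6, 69.4

Streamly's profit: π = (P_{Streamly} − 24)(165 − 2P_{Streamly} + P_{Vidio}).
∂π/∂P_{Streamly} = 213 − 4P_{Streamly} + P_{Vidio} = 0 ⇒ P_{Streamly} = 53.25 + 0.25P_{Vidio}.
Similarly P_{Vidio} = 51.75 + 0.25P_{Streamly}.
Solving the two reaction functions simultaneously: (1 − (0.25)(0.25))P_{Streamly} = 53.25 + 0.25·51.75, so 0.9375P_{Streamly} = 66.1875 and P_{Streamly} = 70.6.
Then P_{Vidio} = 51.75 + 0.25·70.6 = 69.4.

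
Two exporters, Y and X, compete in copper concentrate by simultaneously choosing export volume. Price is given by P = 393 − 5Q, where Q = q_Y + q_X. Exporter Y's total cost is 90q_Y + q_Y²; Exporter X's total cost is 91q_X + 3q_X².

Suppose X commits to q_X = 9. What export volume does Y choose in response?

Exporter Y's profit: π = q_Y(393 − 5(q_Y + q_X)) − 90q_Y − q_Y².
∂π/∂q_Y = 303 − 12q_Y − 5q_X = 0, so q_Y = 25.25 − (5/12)q_X.
At q_X = 9: q_Y = 25.25 − (5/12)·9 = 21.5.

21.5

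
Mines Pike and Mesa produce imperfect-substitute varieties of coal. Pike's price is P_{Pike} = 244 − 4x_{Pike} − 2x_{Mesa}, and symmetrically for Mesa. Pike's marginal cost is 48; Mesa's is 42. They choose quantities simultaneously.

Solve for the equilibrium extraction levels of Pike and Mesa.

Mine Pike's profit: π = x_{Pike}(244 − 4x_{Pike} − 2x_{Mesa}) − 48x_{Pike}.
∂π/∂x_{Pike} = 196 − 8x_{Pike} − 2x_{Mesa} = 0 ⇒ x_{Pike} = 24.5 − 0.25x_{Mesa}.
Similarly x_{Mesa} = 25.25 − 0.25x_{Pike}.
Substituting the second reaction function into the first: x_{Pike} = 24.5 − 0.25(25.25 − 0.25x_{Pike}), which gives 0.9375x_{Pike} = 18.1875 ⇒ x_{Pike} = 19.4.
Then x_{Mesa} = 25.25 − 0.25·19.4 = 20.4.

19.4, 20.4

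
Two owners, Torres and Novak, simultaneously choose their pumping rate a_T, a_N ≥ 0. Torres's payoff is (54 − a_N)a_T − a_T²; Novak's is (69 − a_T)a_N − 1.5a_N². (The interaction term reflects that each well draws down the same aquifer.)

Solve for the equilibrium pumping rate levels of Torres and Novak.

Expanding Torres's payoff: 54a_T − a_Na_T − a_T².
∂π/∂a_T = 54 − a_N − 2a_T = 0, so a_T = 27 − 0.5a_N.
Likewise for Novak: a_N = 23 − (1/3)a_T.
Solving the two reaction functions simultaneously: (1 − (−0.5)(−1/3))a_T = 27 − 0.5·23, so (5/6)a_T = 15.5 and a_T = 18.6.
Then a_N = 23 − (1/3)·18.6 = 16.8.

18.6, 16.8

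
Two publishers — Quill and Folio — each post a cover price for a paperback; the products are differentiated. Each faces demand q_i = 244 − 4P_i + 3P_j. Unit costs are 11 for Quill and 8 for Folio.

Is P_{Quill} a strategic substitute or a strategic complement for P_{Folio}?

Quill's profit: π = (P_{Quill} − 11)(244 − 4P_{Quill} + 3P_{Folio}).
∂π/∂P_{Quill} = 288 − 8P_{Quill} + 3P_{Folio} = 0 ⇒ P_{Quill} = 36 + 0.375P_{Folio}.
The best-response slope dP_{Quill}/dP_{Folio} = 0.375 > 0: the reaction function is upward-sloping, so the choices are strategic complements.

strategic complements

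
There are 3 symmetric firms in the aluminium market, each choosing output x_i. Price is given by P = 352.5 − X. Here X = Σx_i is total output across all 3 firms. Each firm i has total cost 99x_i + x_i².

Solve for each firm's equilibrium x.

42.25

A representative firm's profit is π_i = x_i(352.5 − X) − 99x_i − x_i², with X = x_i + Σ_{j≠i} x_j.
First-order condition: 253.5 − 4x_i − Σ_{j≠i} x_j = 0.
With identical firms, set every x_j = x: then 253.5 − 4x − 2x = 0, i.e. x = 253.5/6 = 42.25.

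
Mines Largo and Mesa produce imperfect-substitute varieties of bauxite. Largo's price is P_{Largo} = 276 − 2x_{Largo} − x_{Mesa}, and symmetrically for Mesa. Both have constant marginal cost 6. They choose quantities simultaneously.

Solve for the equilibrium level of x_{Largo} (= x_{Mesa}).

54

Mine Largo's profit: π = x_{Largo}(276 − 2x_{Largo} − x_{Mesa}) − 6x_{Largo}.
∂π/∂x_{Largo} = 270 − 4x_{Largo} − x_{Mesa} = 0 ⇒ x_{Largo} = 67.5 − 0.25x_{Mesa}.
By symmetry x_{Mesa} = x_{Largo}; substituting into the reaction function, 1.25x_{Largo} = 67.5 and x_{Largo} = 54.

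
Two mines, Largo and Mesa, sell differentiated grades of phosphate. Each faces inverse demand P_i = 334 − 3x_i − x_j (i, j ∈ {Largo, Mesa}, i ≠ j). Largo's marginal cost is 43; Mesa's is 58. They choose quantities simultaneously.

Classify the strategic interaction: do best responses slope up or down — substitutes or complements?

strategic substitutes

Mine Largo's profit: π = x_{Largo}(334 − 3x_{Largo} − x_{Mesa}) − 43x_{Largo}.
∂π/∂x_{Largo} = 291 − 6x_{Largo} − x_{Mesa} = 0 ⇒ x_{Largo} = 48.5 − (1/6)x_{Mesa}.
The best-response slope dx_{Largo}/dx_{Mesa} = −1/6 < 0: the reaction function is downward-sloping, so the choices are strategic substitutes.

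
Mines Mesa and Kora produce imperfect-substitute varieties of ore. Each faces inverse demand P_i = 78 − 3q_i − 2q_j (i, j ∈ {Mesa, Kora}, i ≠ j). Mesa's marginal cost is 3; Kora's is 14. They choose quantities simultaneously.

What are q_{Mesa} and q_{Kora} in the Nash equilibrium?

Mine Mesa's profit: π = q_{Mesa}(78 − 3q_{Mesa} − 2q_{Kora}) − 3q_{Mesa}.
∂π/∂q_{Mesa} = 75 − 6q_{Mesa} − 2q_{Kora} = 0 ⇒ q_{Mesa} = 12.5 − (1/3)q_{Kora}.
Similarly q_{Kora} = 32/3 − (1/3)q_{Mesa}.
Plugging q_{Kora} into Mesa's best response: q_{Mesa} = 12.5 − (1/3)(32/3 − (1/3)q_{Mesa}) ⇒ (8/9)q_{Mesa} = 161/18, so q_{Mesa} = 10.0625.
Then q_{Kora} = 32/3 − (1/3)·10.0625 = 7.3125.

10.0625, 7.3125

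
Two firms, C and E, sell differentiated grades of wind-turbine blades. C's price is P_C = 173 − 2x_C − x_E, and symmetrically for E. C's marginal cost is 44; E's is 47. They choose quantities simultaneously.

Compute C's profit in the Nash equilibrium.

Firm C's profit: π = x_C(173 − 2x_C − x_E) − 44x_C.
∂π/∂x_C = 129 − 4x_C − x_E = 0 ⇒ x_C = 32.25 − 0.25x_E.
Similarly x_E = 31.5 − 0.25x_C.
Plugging x_E into C's best response: x_C = 32.25 − 0.25(31.5 − 0.25x_C) ⇒ 0.9375x_C = 24.375, so x_C = 26.
Then x_E = 31.5 − 0.25·26 = 25.
P_C = 173 − 2·26 − 25 = 96.
Profit = (96 − 44)·26 = 1352.

1352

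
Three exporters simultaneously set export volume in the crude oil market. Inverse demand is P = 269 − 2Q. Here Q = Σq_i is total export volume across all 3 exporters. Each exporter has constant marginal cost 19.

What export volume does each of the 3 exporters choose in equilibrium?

31.25

A representative exporter's profit is π_i = q_i(269 − 2Q) − 19q_i, with Q = q_i + Σ_{j≠i} q_j.
First-order condition: 250 − 4q_i − 2Σ_{j≠i} q_j = 0.
With identical exporters, set every q_j = q: then 250 − 4q − 4q = 0, i.e. q = 250/8 = 31.25.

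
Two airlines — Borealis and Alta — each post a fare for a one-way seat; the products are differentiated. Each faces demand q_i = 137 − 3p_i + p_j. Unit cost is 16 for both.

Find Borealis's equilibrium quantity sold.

63

Borealis's profit: π = (p_{Borealis} − 16)(137 − 3p_{Borealis} + p_{Alta}).
∂π/∂p_{Borealis} = 185 − 6p_{Borealis} + p_{Alta} = 0 ⇒ p_{Borealis} = 185/6 + (1/6)p_{Alta}.
Setting p_{Borealis} = p_{Alta} in the reaction function: p_{Borealis} = 185/6 + (1/6)p_{Borealis}, so p_{Borealis} = (185/6) / (5/6) = 37.
q_{Borealis} = 137 − 3·37 + 37 = 63.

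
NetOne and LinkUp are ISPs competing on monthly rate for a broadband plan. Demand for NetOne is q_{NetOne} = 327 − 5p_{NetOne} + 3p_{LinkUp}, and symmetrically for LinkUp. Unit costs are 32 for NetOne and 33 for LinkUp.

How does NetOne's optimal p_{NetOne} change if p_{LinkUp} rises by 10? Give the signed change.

NetOne's profit: π = (p_{NetOne} − 32)(327 − 5p_{NetOne} + 3p_{LinkUp}).
∂π/∂p_{NetOne} = 487 − 10p_{NetOne} + 3p_{LinkUp} = 0 ⇒ p_{NetOne} = 48.7 + 0.3p_{LinkUp}.
The reaction-function slope is 0.3, so a 10-unit rise in p_{LinkUp} moves p_{NetOne} by 0.3 × 10 = 3. NetOne's best response rises — the actions are strategic complements.

3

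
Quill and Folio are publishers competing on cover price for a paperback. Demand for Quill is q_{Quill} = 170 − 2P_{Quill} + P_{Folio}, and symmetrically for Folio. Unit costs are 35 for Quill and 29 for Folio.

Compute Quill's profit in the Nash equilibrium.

3907.28

Quill's profit: π = (P_{Quill} − 35)(170 − 2P_{Quill} + P_{Folio}).
∂π/∂P_{Quill} = 240 − 4P_{Quill} + P_{Folio} = 0 ⇒ P_{Quill} = 60 + 0.25P_{Folio}.
Similarly P_{Folio} = 57 + 0.25P_{Quill}.
Substituting the second reaction function into the first: P_{Quill} = 60 + 0.25(57 + 0.25P_{Quill}), which gives 0.9375P_{Quill} = 74.25 ⇒ P_{Quill} = 79.2.
Then P_{Folio} = 57 + 0.25·79.2 = 76.8.
q_{Quill} = 170 − 2·79.2 + 76.8 = 88.4.
Profit = (79.2 − 35)·88.4 = 3907.28.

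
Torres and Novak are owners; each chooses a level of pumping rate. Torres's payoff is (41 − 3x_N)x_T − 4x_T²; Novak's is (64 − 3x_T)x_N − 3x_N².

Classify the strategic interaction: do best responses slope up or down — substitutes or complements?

Expanding Torres's payoff: 41x_T − 3x_Nx_T − 4x_T².
∂π/∂x_T = 41 − 3x_N − 8x_T = 0, so x_T = 5.125 − 0.375x_N.
The best-response slope dx_T/dx_N = −0.375 < 0: the reaction function is downward-sloping, so the choices are strategic substitutes.

strategic substitutes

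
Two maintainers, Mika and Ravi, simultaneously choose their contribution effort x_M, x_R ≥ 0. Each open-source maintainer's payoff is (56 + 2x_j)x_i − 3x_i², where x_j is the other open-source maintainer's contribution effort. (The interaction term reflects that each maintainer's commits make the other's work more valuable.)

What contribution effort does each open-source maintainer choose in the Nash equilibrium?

14

Mika's payoff is (56 + 2x_R)x_M − 3x_M².
∂π/∂x_M = 56 + 2x_R − 6x_M = 0, so x_M = 28/3 + (1/3)x_R.
By symmetry x_R = x_M; substituting into the reaction function, (2/3)x_M = 28/3 and x_M = 14.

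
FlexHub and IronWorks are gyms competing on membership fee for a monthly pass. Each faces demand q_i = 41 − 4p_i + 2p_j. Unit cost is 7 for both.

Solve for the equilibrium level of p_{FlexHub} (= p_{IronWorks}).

FlexHub's profit: π = (p_{FlexHub} − 7)(41 − 4p_{FlexHub} + 2p_{IronWorks}).
∂π/∂p_{FlexHub} = 69 − 8p_{FlexHub} + 2p_{IronWorks} = 0 ⇒ p_{FlexHub} = 8.625 + 0.25p_{IronWorks}.
The game is symmetric, so in equilibrium p_{IronWorks} = p_{FlexHub}: the reaction function gives 0.75p_{FlexHub} = 8.625, hence p_{FlexHub} = 11.5.

11.5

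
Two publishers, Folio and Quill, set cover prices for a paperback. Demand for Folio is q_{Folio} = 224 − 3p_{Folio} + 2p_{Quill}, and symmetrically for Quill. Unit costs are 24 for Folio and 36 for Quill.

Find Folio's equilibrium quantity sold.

Folio's profit: π = (p_{Folio} − 24)(224 − 3p_{Folio} + 2p_{Quill}).
∂π/∂p_{Folio} = 296 − 6p_{Folio} + 2p_{Quill} = 0 ⇒ p_{Folio} = 148/3 + (1/3)p_{Quill}.
Similarly p_{Quill} = 166/3 + (1/3)p_{Folio}.
Substituting the second reaction function into the first: p_{Folio} = 148/3 + (1/3)(166/3 + (1/3)p_{Folio}), which gives (8/9)p_{Folio} = 610/9 ⇒ p_{Folio} = 76.25.
Then p_{Quill} = 166/3 + (1/3)·76.25 = 80.75.
q_{Folio} = 224 − 3·76.25 + 2·80.75 = 156.75.

156.75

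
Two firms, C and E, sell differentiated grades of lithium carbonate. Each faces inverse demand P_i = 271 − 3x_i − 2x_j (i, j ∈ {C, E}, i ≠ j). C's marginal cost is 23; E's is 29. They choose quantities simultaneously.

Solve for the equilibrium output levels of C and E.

31.375, 29.875

Firm C's profit: π = x_C(271 − 3x_C − 2x_E) − 23x_C.
∂π/∂x_C = 248 − 6x_C − 2x_E = 0 ⇒ x_C = 124/3 − (1/3)x_E.
Similarly x_E = 121/3 − (1/3)x_C.
Plugging x_E into C's best response: x_C = 124/3 − (1/3)(121/3 − (1/3)x_C) ⇒ (8/9)x_C = 251/9, so x_C = 31.375.
Then x_E = 121/3 − (1/3)·31.375 = 29.875.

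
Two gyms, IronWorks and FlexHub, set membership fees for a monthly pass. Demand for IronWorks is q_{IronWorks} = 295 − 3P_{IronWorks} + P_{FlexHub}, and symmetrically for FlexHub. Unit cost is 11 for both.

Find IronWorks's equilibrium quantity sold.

163.8

IronWorks's profit: π = (P_{IronWorks} − 11)(295 − 3P_{IronWorks} + P_{FlexHub}).
∂π/∂P_{IronWorks} = 328 − 6P_{IronWorks} + P_{FlexHub} = 0 ⇒ P_{IronWorks} = 164/3 + (1/6)P_{FlexHub}.
The game is symmetric, so in equilibrium P_{FlexHub} = P_{IronWorks}: the reaction function gives (5/6)P_{IronWorks} = 164/3, hence P_{IronWorks} = 65.6.
q_{IronWorks} = 295 − 3·65.6 + 65.6 = 163.8.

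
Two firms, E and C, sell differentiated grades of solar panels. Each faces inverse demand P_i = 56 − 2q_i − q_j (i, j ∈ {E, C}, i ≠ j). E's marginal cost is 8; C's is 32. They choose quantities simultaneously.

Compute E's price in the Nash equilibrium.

Firm E's profit: π = q_E(56 − 2q_E − q_C) − 8q_E.
∂π/∂q_E = 48 − 4q_E − q_C = 0 ⇒ q_E = 12 − 0.25q_C.
Similarly q_C = 6 − 0.25q_E.
Substituting the second reaction function into the first: q_E = 12 − 0.25(6 − 0.25q_E), which gives 0.9375q_E = 10.5 ⇒ q_E = 11.2.
Then q_C = 6 − 0.25·11.2 = 3.2.
P_E = 56 − 2·11.2 − 3.2 = 30.4.

30.4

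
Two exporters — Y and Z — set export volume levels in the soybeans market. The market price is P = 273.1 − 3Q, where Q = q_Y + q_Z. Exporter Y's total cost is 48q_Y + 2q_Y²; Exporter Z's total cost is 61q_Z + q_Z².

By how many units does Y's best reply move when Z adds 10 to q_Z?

Exporter Y's profit: π = q_Y(273.1 − 3(q_Y + q_Z)) − 48q_Y − 2q_Y².
∂π/∂q_Y = 225.1 − 10q_Y − 3q_Z = 0, so q_Y = 22.51 − 0.3q_Z.
The reaction-function slope is −0.3, so a 10-unit rise in q_Z moves q_Y by −0.3 × 10 = −3. Y's best response falls — the actions are strategic substitutes.

-3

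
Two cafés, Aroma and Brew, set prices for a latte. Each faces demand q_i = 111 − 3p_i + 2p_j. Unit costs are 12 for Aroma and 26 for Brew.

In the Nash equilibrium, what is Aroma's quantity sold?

Aroma's profit: π = (p_{Aroma} − 12)(111 − 3p_{Aroma} + 2p_{Brew}).
∂π/∂p_{Aroma} = 147 − 6p_{Aroma} + 2p_{Brew} = 0 ⇒ p_{Aroma} = 24.5 + (1/3)p_{Brew}.
Similarly p_{Brew} = 31.5 + (1/3)p_{Aroma}.
Substituting the second reaction function into the first: p_{Aroma} = 24.5 + (1/3)(31.5 + (1/3)p_{Aroma}), which gives (8/9)p_{Aroma} = 35 ⇒ p_{Aroma} = 39.375.
Then p_{Brew} = 31.5 + (1/3)·39.375 = 44.625.
q_{Aroma} = 111 − 3·39.375 + 2·44.625 = 82.125.

82.125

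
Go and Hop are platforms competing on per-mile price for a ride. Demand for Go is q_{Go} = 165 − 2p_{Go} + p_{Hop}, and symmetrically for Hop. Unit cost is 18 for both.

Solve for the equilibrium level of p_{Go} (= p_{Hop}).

67

Go's profit: π = (p_{Go} − 18)(165 − 2p_{Go} + p_{Hop}).
∂π/∂p_{Go} = 201 − 4p_{Go} + p_{Hop} = 0 ⇒ p_{Go} = 50.25 + 0.25p_{Hop}.
Setting p_{Go} = p_{Hop} in the reaction function: p_{Go} = 50.25 + 0.25p_{Go}, so p_{Go} = 50.25 / 0.75 = 67.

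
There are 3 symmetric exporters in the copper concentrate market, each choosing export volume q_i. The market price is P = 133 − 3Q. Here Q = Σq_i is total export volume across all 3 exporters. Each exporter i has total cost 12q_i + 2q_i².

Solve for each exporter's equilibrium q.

A representative exporter's profit is π_i = q_i(133 − 3Q) − 12q_i − 2q_i², with Q = q_i + Σ_{j≠i} q_j.
First-order condition: 121 − 10q_i − 3Σ_{j≠i} q_j = 0.
In a symmetric equilibrium every exporter chooses the same q, so Σ_{j≠i} q_j = 2q. The condition becomes 121 − 16q = 0, giving q = 121/16 = 7.5625.

7.5625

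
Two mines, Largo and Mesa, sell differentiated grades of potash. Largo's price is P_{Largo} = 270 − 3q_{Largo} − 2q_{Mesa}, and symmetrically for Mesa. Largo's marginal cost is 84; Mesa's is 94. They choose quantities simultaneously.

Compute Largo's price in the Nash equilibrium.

Mine Largo's profit: π = q_{Largo}(270 − 3q_{Largo} − 2q_{Mesa}) − 84q_{Largo}.
∂π/∂q_{Largo} = 186 − 6q_{Largo} − 2q_{Mesa} = 0 ⇒ q_{Largo} = 31 − (1/3)q_{Mesa}.
Similarly q_{Mesa} = 88/3 − (1/3)q_{Largo}.
Substituting the second reaction function into the first: q_{Largo} = 31 − (1/3)(88/3 − (1/3)q_{Largo}), which gives (8/9)q_{Largo} = 191/9 ⇒ q_{Largo} = 23.875.
Then q_{Mesa} = 88/3 − (1/3)·23.875 = 21.375.
P_{Largo} = 270 − 3·23.875 − 2·21.375 = 155.625.

155.625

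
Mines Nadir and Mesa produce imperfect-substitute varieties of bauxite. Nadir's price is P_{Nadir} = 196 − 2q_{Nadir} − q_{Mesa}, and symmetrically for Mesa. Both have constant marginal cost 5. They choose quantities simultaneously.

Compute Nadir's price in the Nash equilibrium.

Mine Nadir's profit: π = q_{Nadir}(196 − 2q_{Nadir} − q_{Mesa}) − 5q_{Nadir}.
∂π/∂q_{Nadir} = 191 − 4q_{Nadir} − q_{Mesa} = 0 ⇒ q_{Nadir} = 47.75 − 0.25q_{Mesa}.
The game is symmetric, so in equilibrium q_{Mesa} = q_{Nadir}: the reaction function gives 1.25q_{Nadir} = 47.75, hence q_{Nadir} = 38.2.
P_{Nadir} = 196 − 2·38.2 − 38.2 = 81.4.

81.4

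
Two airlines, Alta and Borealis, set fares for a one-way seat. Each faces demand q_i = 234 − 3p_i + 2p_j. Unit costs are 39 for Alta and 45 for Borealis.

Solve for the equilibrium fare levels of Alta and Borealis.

Alta's profit: π = (p_{Alta} − 39)(234 − 3p_{Alta} + 2p_{Borealis}).
∂π/∂p_{Alta} = 351 − 6p_{Alta} + 2p_{Borealis} = 0 ⇒ p_{Alta} = 58.5 + (1/3)p_{Borealis}.
Similarly p_{Borealis} = 61.5 + (1/3)p_{Alta}.
Substituting the second reaction function into the first: p_{Alta} = 58.5 + (1/3)(61.5 + (1/3)p_{Alta}), which gives (8/9)p_{Alta} = 79 ⇒ p_{Alta} = 88.875.
Then p_{Borealis} = 61.5 + (1/3)·88.875 = 91.125.

88.875, 91.125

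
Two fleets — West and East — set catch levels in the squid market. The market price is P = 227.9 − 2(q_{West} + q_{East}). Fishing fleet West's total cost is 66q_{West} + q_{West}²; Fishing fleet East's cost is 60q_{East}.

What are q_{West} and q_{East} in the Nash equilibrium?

15.59, 34.18

Fishing fleet West's profit: π = q_{West}(227.9 − 2(q_{West} + q_{East})) − 66q_{West} − q_{West}².
∂π/∂q_{West} = 161.9 − 6q_{West} − 2q_{East} = 0, so q_{West} = 1619/60 − (1/3)q_{East}.
For East: ∂π/∂q_{East} = 167.9 − 4q_{East} − 2q_{West} = 0 ⇒ q_{East} = 41.975 − 0.5q_{West}.
Plugging q_{East} into West's best response: q_{West} = 1619/60 − (1/3)(41.975 − 0.5q_{West}) ⇒ (5/6)q_{West} = 1559/120, so q_{West} = 15.59.
Then q_{East} = 41.975 − 0.5·15.59 = 34.18.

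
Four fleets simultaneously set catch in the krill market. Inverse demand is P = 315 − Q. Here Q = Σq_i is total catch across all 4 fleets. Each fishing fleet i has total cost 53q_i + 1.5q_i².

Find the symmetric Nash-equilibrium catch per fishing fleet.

32.75

A representative fishing fleet's profit is π_i = q_i(315 − Q) − 53q_i − 1.5q_i², with Q = q_i + Σ_{j≠i} q_j.
First-order condition: 262 − 5q_i − Σ_{j≠i} q_j = 0.
Imposing symmetry (q_j = q for all j) turns Σ_{j≠i} q_j into 3q, so 262 = 8q and q = 32.75.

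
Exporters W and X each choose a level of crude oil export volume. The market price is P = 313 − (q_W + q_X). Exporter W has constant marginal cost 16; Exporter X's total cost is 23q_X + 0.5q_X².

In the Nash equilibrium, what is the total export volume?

Exporter W's profit: π = q_W(313 − (q_W + q_X)) − 16q_W.
∂π/∂q_W = 297 − 2q_W − q_X = 0, so q_W = 148.5 − 0.5q_X.
For X: ∂π/∂q_X = 290 − 3q_X − q_W = 0 ⇒ q_X = 290/3 − (1/3)q_W.
Solving the two reaction functions simultaneously: (1 − (−0.5)(−1/3))q_W = 148.5 − 0.5·(290/3), so (5/6)q_W = 601/6 and q_W = 120.2.
Then q_X = 290/3 − (1/3)·120.2 = 56.6.
Total export volume: 120.2 + 56.6 = 176.8.

176.8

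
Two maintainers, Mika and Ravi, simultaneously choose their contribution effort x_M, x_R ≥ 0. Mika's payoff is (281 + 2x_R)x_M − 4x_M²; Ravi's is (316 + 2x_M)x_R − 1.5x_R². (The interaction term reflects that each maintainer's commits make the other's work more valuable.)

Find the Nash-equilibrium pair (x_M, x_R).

73.75, 154.5

Expanding Mika's payoff: 281x_M + 2x_Rx_M − 4x_M².
∂π/∂x_M = 281 + 2x_R − 8x_M = 0, so x_M = 35.125 + 0.25x_R.
Likewise for Ravi: x_R = 316/3 + (2/3)x_M.
Plugging x_R into Mika's best response: x_M = 35.125 + 0.25(316/3 + (2/3)x_M) ⇒ (5/6)x_M = 1475/24, so x_M = 73.75.
Then x_R = 316/3 + (2/3)·73.75 = 154.5.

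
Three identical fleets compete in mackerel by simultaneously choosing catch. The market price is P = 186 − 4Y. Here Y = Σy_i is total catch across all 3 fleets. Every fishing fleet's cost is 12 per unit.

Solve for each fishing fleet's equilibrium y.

A representative fishing fleet's profit is π_i = y_i(186 − 4Y) − 12y_i, with Y = y_i + Σ_{j≠i} y_j.
First-order condition: 174 − 8y_i − 4Σ_{j≠i} y_j = 0.
In a symmetric equilibrium every fishing fleet chooses the same y, so Σ_{j≠i} y_j = 2y. The condition becomes 174 − 16y = 0, giving y = 174/16 = 10.875.

10.875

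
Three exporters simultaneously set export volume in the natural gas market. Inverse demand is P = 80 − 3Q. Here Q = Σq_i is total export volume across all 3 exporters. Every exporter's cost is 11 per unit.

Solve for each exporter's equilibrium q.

A representative exporter's profit is π_i = q_i(80 − 3Q) − 11q_i, with Q = q_i + Σ_{j≠i} q_j.
First-order condition: 69 − 6q_i − 3Σ_{j≠i} q_j = 0.
With identical exporters, set every q_j = q: then 69 − 6q − 6q = 0, i.e. q = 69/12 = 5.75.

5.75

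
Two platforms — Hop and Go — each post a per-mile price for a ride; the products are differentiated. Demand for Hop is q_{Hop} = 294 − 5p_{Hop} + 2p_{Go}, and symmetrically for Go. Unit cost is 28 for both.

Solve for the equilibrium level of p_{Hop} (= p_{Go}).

Hop's profit: π = (p_{Hop} − 28)(294 − 5p_{Hop} + 2p_{Go}).
∂π/∂p_{Hop} = 434 − 10p_{Hop} + 2p_{Go} = 0 ⇒ p_{Hop} = 43.4 + 0.2p_{Go}.
Setting p_{Hop} = p_{Go} in the reaction function: p_{Hop} = 43.4 + 0.2p_{Hop}, so p_{Hop} = 43.4 / 0.8 = 54.25.

54.25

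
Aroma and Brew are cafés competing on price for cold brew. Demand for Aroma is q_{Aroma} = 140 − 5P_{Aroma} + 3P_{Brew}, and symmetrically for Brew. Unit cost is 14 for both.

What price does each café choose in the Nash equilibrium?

Aroma's profit: π = (P_{Aroma} − 14)(140 − 5P_{Aroma} + 3P_{Brew}).
∂π/∂P_{Aroma} = 210 − 10P_{Aroma} + 3P_{Brew} = 0 ⇒ P_{Aroma} = 21 + 0.3P_{Brew}.
Setting P_{Aroma} = P_{Brew} in the reaction function: P_{Aroma} = 21 + 0.3P_{Aroma}, so P_{Aroma} = 21 / 0.7 = 30.

30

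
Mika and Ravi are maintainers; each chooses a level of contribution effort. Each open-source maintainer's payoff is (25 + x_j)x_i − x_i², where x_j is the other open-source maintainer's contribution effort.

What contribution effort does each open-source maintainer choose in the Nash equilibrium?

25

Mika's payoff is (25 + x_R)x_M − x_M².
∂π/∂x_M = 25 + x_R − 2x_M = 0, so x_M = 12.5 + 0.5x_R.
The game is symmetric, so in equilibrium x_R = x_M: the reaction function gives 0.5x_M = 12.5, hence x_M = 25.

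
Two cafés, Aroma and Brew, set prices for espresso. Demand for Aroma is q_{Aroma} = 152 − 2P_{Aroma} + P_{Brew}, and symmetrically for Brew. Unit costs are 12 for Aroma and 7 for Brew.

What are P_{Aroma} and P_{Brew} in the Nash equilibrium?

Aroma's profit: π = (P_{Aroma} − 12)(152 − 2P_{Aroma} + P_{Brew}).
∂π/∂P_{Aroma} = 176 − 4P_{Aroma} + P_{Brew} = 0 ⇒ P_{Aroma} = 44 + 0.25P_{Brew}.
Similarly P_{Brew} = 41.5 + 0.25P_{Aroma}.
Plugging P_{Brew} into Aroma's best response: P_{Aroma} = 44 + 0.25(41.5 + 0.25P_{Aroma}) ⇒ 0.9375P_{Aroma} = 54.375, so P_{Aroma} = 58.
Then P_{Brew} = 41.5 + 0.25·58 = 56.

58, 56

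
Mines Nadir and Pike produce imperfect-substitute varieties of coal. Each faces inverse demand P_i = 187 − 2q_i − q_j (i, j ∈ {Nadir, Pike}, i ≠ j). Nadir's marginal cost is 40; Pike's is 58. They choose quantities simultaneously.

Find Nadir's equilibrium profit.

Mine Nadir's profit: π = q_{Nadir}(187 − 2q_{Nadir} − q_{Pike}) − 40q_{Nadir}.
∂π/∂q_{Nadir} = 147 − 4q_{Nadir} − q_{Pike} = 0 ⇒ q_{Nadir} = 36.75 − 0.25q_{Pike}.
Similarly q_{Pike} = 32.25 − 0.25q_{Nadir}.
Solving the two reaction functions simultaneously: (1 − (−0.25)(−0.25))q_{Nadir} = 36.75 − 0.25·32.25, so 0.9375q_{Nadir} = 28.6875 and q_{Nadir} = 30.6.
Then q_{Pike} = 32.25 − 0.25·30.6 = 24.6.
P_{Nadir} = 187 − 2·30.6 − 24.6 = 101.2.
Profit = (101.2 − 40)·30.6 = 1872.72.

1872.72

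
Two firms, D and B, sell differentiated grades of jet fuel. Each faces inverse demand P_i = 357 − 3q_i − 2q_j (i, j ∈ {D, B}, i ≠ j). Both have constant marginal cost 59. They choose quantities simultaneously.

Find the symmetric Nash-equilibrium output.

37.25

Firm D's profit: π = q_D(357 − 3q_D − 2q_B) − 59q_D.
∂π/∂q_D = 298 − 6q_D − 2q_B = 0 ⇒ q_D = 149/3 − (1/3)q_B.
The game is symmetric, so in equilibrium q_B = q_D: the reaction function gives (4/3)q_D = 149/3, hence q_D = 37.25.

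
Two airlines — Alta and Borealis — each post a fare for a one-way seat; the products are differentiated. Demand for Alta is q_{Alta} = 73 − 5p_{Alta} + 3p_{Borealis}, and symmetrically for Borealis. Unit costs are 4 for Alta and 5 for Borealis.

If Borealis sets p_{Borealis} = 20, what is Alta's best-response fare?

15.3

Alta's profit: π = (p_{Alta} − 4)(73 − 5p_{Alta} + 3p_{Borealis}).
∂π/∂p_{Alta} = 93 − 10p_{Alta} + 3p_{Borealis} = 0 ⇒ p_{Alta} = 9.3 + 0.3p_{Borealis}.
At p_{Borealis} = 20: p_{Alta} = 9.3 + 0.3·20 = 15.3.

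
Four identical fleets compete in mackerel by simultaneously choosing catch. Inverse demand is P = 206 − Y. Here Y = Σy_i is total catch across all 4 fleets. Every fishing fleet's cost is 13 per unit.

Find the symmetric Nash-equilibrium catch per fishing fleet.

A representative fishing fleet's profit is π_i = y_i(206 − Y) − 13y_i, with Y = y_i + Σ_{j≠i} y_j.
First-order condition: 193 − 2y_i − Σ_{j≠i} y_j = 0.
In a symmetric equilibrium every fishing fleet chooses the same y, so Σ_{j≠i} y_j = 3y. The condition becomes 193 − 5y = 0, giving y = 193/5 = 38.6.

38.6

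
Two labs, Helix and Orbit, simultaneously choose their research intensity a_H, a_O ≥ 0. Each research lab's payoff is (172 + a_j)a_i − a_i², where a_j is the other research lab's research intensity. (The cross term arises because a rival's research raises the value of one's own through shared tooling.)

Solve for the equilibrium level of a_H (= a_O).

Helix's payoff is (172 + a_O)a_H − a_H².
∂π/∂a_H = 172 + a_O − 2a_H = 0, so a_H = 86 + 0.5a_O.
Setting a_H = a_O in the reaction function: a_H = 86 + 0.5a_H, so a_H = 86 / 0.5 = 172.

172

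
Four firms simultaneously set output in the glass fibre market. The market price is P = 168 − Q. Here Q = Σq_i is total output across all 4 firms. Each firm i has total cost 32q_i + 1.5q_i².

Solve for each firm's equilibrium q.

17

A representative firm's profit is π_i = q_i(168 − Q) − 32q_i − 1.5q_i², with Q = q_i + Σ_{j≠i} q_j.
First-order condition: 136 − 5q_i − Σ_{j≠i} q_j = 0.
In a symmetric equilibrium every firm chooses the same q, so Σ_{j≠i} q_j = 3q. The condition becomes 136 − 8q = 0, giving q = 136/8 = 17.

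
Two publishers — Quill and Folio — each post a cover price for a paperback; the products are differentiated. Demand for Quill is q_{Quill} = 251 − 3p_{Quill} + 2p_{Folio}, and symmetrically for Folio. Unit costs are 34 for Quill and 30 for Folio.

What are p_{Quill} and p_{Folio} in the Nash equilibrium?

Quill's profit: π = (p_{Quill} − 34)(251 − 3p_{Quill} + 2p_{Folio}).
∂π/∂p_{Quill} = 353 − 6p_{Quill} + 2p_{Folio} = 0 ⇒ p_{Quill} = 353/6 + (1/3)p_{Folio}.
Similarly p_{Folio} = 341/6 + (1/3)p_{Quill}.
Plugging p_{Folio} into Quill's best response: p_{Quill} = 353/6 + (1/3)(341/6 + (1/3)p_{Quill}) ⇒ (8/9)p_{Quill} = 700/9, so p_{Quill} = 87.5.
Then p_{Folio} = 341/6 + (1/3)·87.5 = 86.

87.5, 86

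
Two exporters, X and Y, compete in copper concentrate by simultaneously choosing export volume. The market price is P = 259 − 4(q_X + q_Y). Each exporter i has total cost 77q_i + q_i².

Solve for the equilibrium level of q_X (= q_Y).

Exporter X's profit: π = q_X(259 − 4(q_X + q_Y)) − 77q_X − q_X².
∂π/∂q_X = 182 − 10q_X − 4q_Y = 0, so q_X = 18.2 − 0.4q_Y.
By symmetry q_Y = q_X; substituting into the reaction function, 1.4q_X = 18.2 and q_X = 13.

13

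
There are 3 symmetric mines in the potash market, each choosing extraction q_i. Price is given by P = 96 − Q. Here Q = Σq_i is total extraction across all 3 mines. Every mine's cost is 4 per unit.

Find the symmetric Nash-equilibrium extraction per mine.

23

A representative mine's profit is π_i = q_i(96 − Q) − 4q_i, with Q = q_i + Σ_{j≠i} q_j.
First-order condition: 92 − 2q_i − Σ_{j≠i} q_j = 0.
In a symmetric equilibrium every mine chooses the same q, so Σ_{j≠i} q_j = 2q. The condition becomes 92 − 4q = 0, giving q = 92/4 = 23.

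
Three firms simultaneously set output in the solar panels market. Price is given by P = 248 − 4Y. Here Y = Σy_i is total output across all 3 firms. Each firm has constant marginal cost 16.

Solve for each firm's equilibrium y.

A representative firm's profit is π_i = y_i(248 − 4Y) − 16y_i, with Y = y_i + Σ_{j≠i} y_j.
First-order condition: 232 − 8y_i − 4Σ_{j≠i} y_j = 0.
In a symmetric equilibrium every firm chooses the same y, so Σ_{j≠i} y_j = 2y. The condition becomes 232 − 16y = 0, giving y = 232/16 = 14.5.

14.5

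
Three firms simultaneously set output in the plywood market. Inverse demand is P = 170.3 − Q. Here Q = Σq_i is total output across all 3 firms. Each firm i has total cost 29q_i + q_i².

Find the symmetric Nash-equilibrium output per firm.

23.55

A representative firm's profit is π_i = q_i(170.3 − Q) − 29q_i − q_i², with Q = q_i + Σ_{j≠i} q_j.
First-order condition: 141.3 − 4q_i − Σ_{j≠i} q_j = 0.
Imposing symmetry (q_j = q for all j) turns Σ_{j≠i} q_j into 2q, so 141.3 = 6q and q = 23.55.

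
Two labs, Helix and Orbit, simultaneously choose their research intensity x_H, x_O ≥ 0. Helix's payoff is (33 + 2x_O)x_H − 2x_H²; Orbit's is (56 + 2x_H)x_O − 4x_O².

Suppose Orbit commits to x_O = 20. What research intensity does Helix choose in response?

18.25

Expanding Helix's payoff: 33x_H + 2x_Ox_H − 2x_H².
∂π/∂x_H = 33 + 2x_O − 4x_H = 0, so x_H = 8.25 + 0.5x_O.
At x_O = 20: x_H = 8.25 + 0.5·20 = 18.25.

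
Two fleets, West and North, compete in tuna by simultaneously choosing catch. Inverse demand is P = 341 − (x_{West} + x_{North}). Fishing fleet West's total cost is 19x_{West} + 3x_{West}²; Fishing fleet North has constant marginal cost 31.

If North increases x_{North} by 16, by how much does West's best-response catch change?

Fishing fleet West's profit: π = x_{West}(341 − (x_{West} + x_{North})) − 19x_{West} − 3x_{West}².
∂π/∂x_{West} = 322 − 8x_{West} − x_{North} = 0, so x_{West} = 40.25 − 0.125x_{North}.
The reaction-function slope is −0.125, so a 16-unit rise in x_{North} moves x_{West} by −0.125 × 16 = −2. West's best response falls — the actions are strategic substitutes.

-2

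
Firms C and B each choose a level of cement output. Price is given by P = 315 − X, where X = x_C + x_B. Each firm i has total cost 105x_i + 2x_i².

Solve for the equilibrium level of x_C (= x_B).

Firm C's profit: π = x_C(315 − (x_C + x_B)) − 105x_C − 2x_C².
∂π/∂x_C = 210 − 6x_C − x_B = 0, so x_C = 35 − (1/6)x_B.
The game is symmetric, so in equilibrium x_B = x_C: the reaction function gives (7/6)x_C = 35, hence x_C = 30.

30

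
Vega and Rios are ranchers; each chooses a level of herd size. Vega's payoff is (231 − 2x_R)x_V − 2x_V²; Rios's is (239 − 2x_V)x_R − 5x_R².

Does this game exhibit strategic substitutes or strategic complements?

Expanding Vega's payoff: 231x_V − 2x_Rx_V − 2x_V².
∂π/∂x_V = 231 − 2x_R − 4x_V = 0, so x_V = 57.75 − 0.5x_R.
The best-response slope dx_V/dx_R = −0.5 < 0: the reaction function is downward-sloping, so the choices are strategic substitutes.

strategic substitutes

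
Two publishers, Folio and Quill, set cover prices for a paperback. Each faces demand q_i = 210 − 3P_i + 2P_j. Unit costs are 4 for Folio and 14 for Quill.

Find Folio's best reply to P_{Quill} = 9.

Folio's profit: π = (P_{Folio} − 4)(210 − 3P_{Folio} + 2P_{Quill}).
∂π/∂P_{Folio} = 222 − 6P_{Folio} + 2P_{Quill} = 0 ⇒ P_{Folio} = 37 + (1/3)P_{Quill}.
At P_{Quill} = 9: P_{Folio} = 37 + (1/3)·9 = 40.

40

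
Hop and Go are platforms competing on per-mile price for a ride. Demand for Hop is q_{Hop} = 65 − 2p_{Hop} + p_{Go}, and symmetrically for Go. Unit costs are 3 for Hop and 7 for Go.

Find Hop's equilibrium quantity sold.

Hop's profit: π = (p_{Hop} − 3)(65 − 2p_{Hop} + p_{Go}).
∂π/∂p_{Hop} = 71 − 4p_{Hop} + p_{Go} = 0 ⇒ p_{Hop} = 17.75 + 0.25p_{Go}.
Similarly p_{Go} = 19.75 + 0.25p_{Hop}.
Plugging p_{Go} into Hop's best response: p_{Hop} = 17.75 + 0.25(19.75 + 0.25p_{Hop}) ⇒ 0.9375p_{Hop} = 22.6875, so p_{Hop} = 24.2.
Then p_{Go} = 19.75 + 0.25·24.2 = 25.8.
q_{Hop} = 65 − 2·24.2 + 25.8 = 42.4.

42.4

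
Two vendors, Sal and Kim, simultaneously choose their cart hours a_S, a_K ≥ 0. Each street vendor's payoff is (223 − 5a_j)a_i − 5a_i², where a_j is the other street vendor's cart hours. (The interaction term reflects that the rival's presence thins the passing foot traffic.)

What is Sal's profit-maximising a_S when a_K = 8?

Sal's payoff is (223 − 5a_K)a_S − 5a_S².
∂π/∂a_S = 223 − 5a_K − 10a_S = 0, so a_S = 22.3 − 0.5a_K.
At a_K = 8: a_S = 22.3 − 0.5·8 = 18.3.

18.3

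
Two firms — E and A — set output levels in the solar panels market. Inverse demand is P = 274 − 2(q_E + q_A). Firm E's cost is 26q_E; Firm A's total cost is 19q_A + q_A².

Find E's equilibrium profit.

Firm E's profit: π = q_E(274 − 2(q_E + q_A)) − 26q_E.
∂π/∂q_E = 248 − 4q_E − 2q_A = 0, so q_E = 62 − 0.5q_A.
For A: ∂π/∂q_A = 255 − 6q_A − 2q_E = 0 ⇒ q_A = 42.5 − (1/3)q_E.
Substituting the second reaction function into the first: q_E = 62 − 0.5(42.5 − (1/3)q_E), which gives (5/6)q_E = 40.75 ⇒ q_E = 48.9.
Then q_A = 42.5 − (1/3)·48.9 = 26.2.
Price P = 274 − 2·75.1 = 123.8.
E's profit: (123.8 − 26)·48.9 = 4782.42.

4782.42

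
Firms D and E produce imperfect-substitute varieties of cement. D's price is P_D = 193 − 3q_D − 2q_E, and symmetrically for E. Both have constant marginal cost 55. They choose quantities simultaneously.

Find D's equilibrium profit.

Firm D's profit: π = q_D(193 − 3q_D − 2q_E) − 55q_D.
∂π/∂q_D = 138 − 6q_D − 2q_E = 0 ⇒ q_D = 23 − (1/3)q_E.
The game is symmetric, so in equilibrium q_E = q_D: the reaction function gives (4/3)q_D = 23, hence q_D = 17.25.
P_D = 193 − 3·17.25 − 2·17.25 = 106.75.
Profit = (106.75 − 55)·17.25 = 892.6875.

892.6875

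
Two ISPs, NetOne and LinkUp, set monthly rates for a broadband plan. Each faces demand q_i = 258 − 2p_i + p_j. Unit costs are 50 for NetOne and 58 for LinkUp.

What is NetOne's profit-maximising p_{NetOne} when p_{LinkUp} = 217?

143.75

NetOne's profit: π = (p_{NetOne} − 50)(258 − 2p_{NetOne} + p_{LinkUp}).
∂π/∂p_{NetOne} = 358 − 4p_{NetOne} + p_{LinkUp} = 0 ⇒ p_{NetOne} = 89.5 + 0.25p_{LinkUp}.
At p_{LinkUp} = 217: p_{NetOne} = 89.5 + 0.25·217 = 143.75.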